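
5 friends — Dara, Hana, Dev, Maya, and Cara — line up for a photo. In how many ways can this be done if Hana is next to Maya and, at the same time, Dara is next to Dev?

Treat {Hana,Maya} as one block (2 orders) and {Dara,Dev} as another (2 orders).
That leaves 3 units to arrange: 2 × 2 × 3! = 4 × 6 = 24.

24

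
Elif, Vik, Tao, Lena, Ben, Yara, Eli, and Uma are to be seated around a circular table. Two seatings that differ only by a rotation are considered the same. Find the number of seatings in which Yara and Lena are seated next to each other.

Glue Yara and Lena into a block (2 internal orders). Seating 7 units around a circle gives (6)! arrangements.
So 2 × (6)! = 2 × 720 = 1440.

1440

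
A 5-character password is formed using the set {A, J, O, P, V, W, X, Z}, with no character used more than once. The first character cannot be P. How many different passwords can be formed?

The first character has 8−1 = 7 choices (anything except P).
The remaining 4 characters are filled from the other 7 symbols without repetition: 7 × 6 × 5 × 4 = 840.
Total: 7 × 840 = 5880.

5880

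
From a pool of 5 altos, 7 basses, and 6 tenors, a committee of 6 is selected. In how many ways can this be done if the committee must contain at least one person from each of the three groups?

With no constraint there are C(18,6) = 18564 possible selections.
Subtract selections that omit an entire group: no altos → C(13,6) = 1716; no basses → C(11,6) = 462; no tenors → C(12,6) = 924.
Add back selections omitting two groups (i.e. drawn from a single group): C(5,6) + C(7,6) + C(6,6) = 8.
By inclusion–exclusion: 18564 − 3102 + 8 = 15470.

15470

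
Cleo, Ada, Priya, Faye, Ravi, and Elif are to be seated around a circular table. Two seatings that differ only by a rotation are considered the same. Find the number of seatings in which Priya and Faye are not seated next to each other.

Without the restriction there are (5)! = 120 seatings.
Seatings with Priya beside Faye: treat them as a block with 2 internal orders, giving 2 × (4)! = 48.
Subtracting, 120 − 48 = 72.

72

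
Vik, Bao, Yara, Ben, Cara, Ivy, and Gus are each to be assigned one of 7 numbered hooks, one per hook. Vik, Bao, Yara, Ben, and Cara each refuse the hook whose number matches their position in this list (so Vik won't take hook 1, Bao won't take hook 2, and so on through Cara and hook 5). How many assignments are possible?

Let Aᵢ (for 1 ≤ i ≤ 5) be the placements that put person i in their forbidden hook. Any j of these fix j positions, leaving (7−j)! ways to fill the rest, and there are C(5,j) ways to pick which j.
By inclusion–exclusion, the number of valid placements is Σ_{j=0}^{5} (−1)^j C(5,j)·(7−j)!.
Computing: 5040 − 3600 + 1200 − 240 + 30 − 2 = 2428.

2428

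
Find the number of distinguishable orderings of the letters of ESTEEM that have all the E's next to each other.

Treat the 3 copies of E as a single block. The multiset to arrange is then {EEE, M, S, T}, 4 items in all.
All 4 items are distinct, so there are (4)! = 24 arrangements.

24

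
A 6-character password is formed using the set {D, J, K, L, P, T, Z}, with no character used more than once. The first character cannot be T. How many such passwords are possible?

The first character has 7−1 = 6 choices (anything except T).
The remaining 5 characters are filled from the other 6 symbols without repetition: 6 × 5 × 4 × 3 × 2 = 720.
Total: 6 × 720 = 4320.

4320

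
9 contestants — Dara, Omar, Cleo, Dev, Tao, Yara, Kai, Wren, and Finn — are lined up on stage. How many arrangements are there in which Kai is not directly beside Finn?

There are 9! = 362880 arrangements in all. If Kai and Finn are adjacent, merging them into one block gives 2·(8)! = 80640 arrangements.
Complementary counting: 362880 − 80640 = 282240.

282240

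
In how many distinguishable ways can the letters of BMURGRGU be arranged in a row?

BMURGRGU has 8 letters with G appearing twice, R appearing twice, and U appearing twice.
Dividing 8! = 40320 by 2!·2!·2! = 8 for the repeated letters gives 5040.

5040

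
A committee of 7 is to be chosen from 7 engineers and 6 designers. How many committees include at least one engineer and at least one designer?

Unrestricted: C(13,7) = 1716 ways to pick any 7 of the 13.
Selections missing a whole group: no engineers → C(6,7) = 0; no designers → C(7,7) = 1.
Both groups omitted at once is impossible, so 1716 − 1 = 1715.

1715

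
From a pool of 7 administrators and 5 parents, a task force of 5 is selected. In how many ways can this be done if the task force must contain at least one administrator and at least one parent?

770

With no constraint there are C(12,5) = 792 possible selections.
Subtract selections that omit an entire group: no administrators → C(5,5) = 1; no parents → C(7,5) = 21.
Both groups omitted at once is impossible, so 792 − 22 = 770.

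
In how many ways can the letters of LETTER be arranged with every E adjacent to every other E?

Treat the 2 copies of E as a single block. The multiset to arrange is then {EE, L, R, T, T}, 5 items in all.
That gives (5)!/(2!) = 60 arrangements.

60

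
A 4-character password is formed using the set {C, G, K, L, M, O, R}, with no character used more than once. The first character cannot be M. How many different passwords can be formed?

The first character has 7−1 = 6 choices (anything except M).
The remaining 3 characters are filled from the other 6 symbols without repetition: 6 × 5 × 4 = 120.
Total: 6 × 120 = 720.

720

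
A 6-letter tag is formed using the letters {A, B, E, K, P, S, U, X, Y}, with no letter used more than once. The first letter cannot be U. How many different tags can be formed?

The first letter has 9−1 = 8 choices (anything except U).
The remaining 5 letters are filled from the other 8 symbols without repetition: 8 × 7 × 6 × 5 × 4 = 6720.
Total: 8 × 6720 = 53760.

53760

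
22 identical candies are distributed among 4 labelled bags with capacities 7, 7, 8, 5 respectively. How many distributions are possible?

56

By stars and bars, unrestricted non-negative solutions to x_1+…+x_4 = 22 number C(22+3,3) = 2300.
Subtract solutions that violate a single cap (substitute x_i' = x_i − (cap_i+1)): x_1 ≥ 8 gives C(17,3) = 680; x_2 ≥ 8 gives C(17,3) = 680; x_3 ≥ 9 gives C(16,3) = 560; x_4 ≥ 6 gives C(19,3) = 969. Together 2889.
Add back pairs where two caps are both exceeded: 84 + 56 + 165 + 56 + 165 + 120 = 646.
Subtract triples: 0 + 1 + 0 + 0 = 1.
By inclusion–exclusion the count is 2300 − 2889 + 646 − 1 = 56.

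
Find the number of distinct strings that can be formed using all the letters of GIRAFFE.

2520

Letter multiplicities in GIRAFFE: A×1, E×1, F×2, G×1, I×1, R×1.
So there are 7! / (2!) = 2520 distinguishable arrangements.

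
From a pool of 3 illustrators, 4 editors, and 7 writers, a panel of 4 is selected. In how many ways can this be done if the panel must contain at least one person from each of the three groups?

Total 4-person selections from all 14: C(14,4) = 1001.
Selections missing a whole group: no illustrators → C(11,4) = 330; no editors → C(10,4) = 210; no writers → C(7,4) = 35.
Add back selections omitting two groups (i.e. drawn from a single group): C(3,4) + C(4,4) + C(7,4) = 36.
By inclusion–exclusion: 1001 − 575 + 36 = 462.

462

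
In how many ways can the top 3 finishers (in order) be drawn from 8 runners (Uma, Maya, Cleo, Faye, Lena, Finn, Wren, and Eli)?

336

This is an ordered selection of 3 from 8: P(8,3).
That gives 8 × 7 × 6 = 336.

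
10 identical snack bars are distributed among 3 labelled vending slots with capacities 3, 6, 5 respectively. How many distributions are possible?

Without the upper bounds there are C(12,2) = 66 ways to split 10 among 3 vending slots.
Subtract solutions that violate a single cap (substitute x_i' = x_i − (cap_i+1)): x_1 ≥ 4 gives C(8,2) = 28; x_2 ≥ 7 gives C(5,2) = 10; x_3 ≥ 6 gives C(6,2) = 15. Together 53.
Add back pairs where two caps are both exceeded: 0 + 1 + 0 = 1.
By inclusion–exclusion the count is 66 − 53 + 1 = 14.

14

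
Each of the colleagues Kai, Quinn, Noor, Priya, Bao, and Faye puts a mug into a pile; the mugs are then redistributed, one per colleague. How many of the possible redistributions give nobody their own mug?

265

Count assignments avoiding every fixed point. For any j of the 6 colleagues fixed to their own mug, the other 6−j can be arranged in (6−j)! ways.
By inclusion–exclusion this is Σ_{j=0}^{6} (−1)^j C(6,j)·(6−j)!.
Computing: 720 − 720 + 360 − 120 + 30 − 6 + 1 = 265.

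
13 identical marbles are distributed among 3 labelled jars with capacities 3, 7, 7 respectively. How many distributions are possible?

14

Ignoring the caps, the number of non-negative solutions to x_1+…+x_3 = 13 is C(15,2) = 105.
Subtract solutions that violate a single cap (substitute x_i' = x_i − (cap_i+1)): x_1 ≥ 4 gives C(11,2) = 55; x_2 ≥ 8 gives C(7,2) = 21; x_3 ≥ 8 gives C(7,2) = 21. Together 97.
Add back pairs where two caps are both exceeded: 3 + 3 + 0 = 6.
By inclusion–exclusion the count is 105 − 97 + 6 = 14.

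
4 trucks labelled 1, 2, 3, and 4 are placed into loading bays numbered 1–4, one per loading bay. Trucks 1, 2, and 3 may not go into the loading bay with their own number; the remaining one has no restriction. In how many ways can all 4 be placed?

Let Aᵢ (for i ∈ {1, 2, 3}) be the placements that put truck i in its forbidden loading bay. Any j of these fix j positions, leaving (4−j)! ways to fill the rest, and there are C(3,j) ways to pick which j.
By inclusion–exclusion, the number of valid placements is Σ_{j=0}^{3} (−1)^j C(3,j)·(4−j)!.
Computing: 24 − 18 + 6 − 1 = 11.

11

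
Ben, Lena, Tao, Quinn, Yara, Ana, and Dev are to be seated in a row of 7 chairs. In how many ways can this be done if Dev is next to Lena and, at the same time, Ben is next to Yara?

480

Treat {Dev,Lena} as one block (2 orders) and {Ben,Yara} as another (2 orders).
That leaves 5 units to arrange: 2 × 2 × 5! = 4 × 120 = 480.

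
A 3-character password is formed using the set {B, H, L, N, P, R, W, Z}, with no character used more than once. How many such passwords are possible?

This is a permutation of 3 out of 8: P(8,3) = 8!/5!.
That product is 8 × 7 × 6 = 336.

336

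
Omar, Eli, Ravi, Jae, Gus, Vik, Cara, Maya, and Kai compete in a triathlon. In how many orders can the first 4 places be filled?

This is an ordered selection of 4 from 9: P(9,4).
That gives 9 × 8 × 7 × 6 = 3024.

3024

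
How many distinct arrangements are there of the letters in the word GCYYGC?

90

Letter multiplicities in GCYYGC: C×2, G×2, Y×2.
Dividing 6! = 720 by 2!·2!·2! = 8 for the repeated letters gives 90.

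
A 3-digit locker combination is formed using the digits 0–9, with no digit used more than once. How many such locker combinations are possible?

720

Choose and order 3 of the 10 symbols: the first digit has 10 options, the next 9, then 8.
That product is 10 × 9 × 8 = 720.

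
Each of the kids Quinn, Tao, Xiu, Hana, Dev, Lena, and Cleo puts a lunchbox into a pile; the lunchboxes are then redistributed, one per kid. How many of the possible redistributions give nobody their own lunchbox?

1854

Let Aᵢ be the assignments in which kid i gets their own lunchbox. We want the size of the complement of A₁∪…∪A_7.
By inclusion–exclusion this is Σ_{j=0}^{7} (−1)^j C(7,j)·(7−j)!.
Computing: 5040 − 5040 + 2520 − 840 + 210 − 42 + 7 − 1 = 1854.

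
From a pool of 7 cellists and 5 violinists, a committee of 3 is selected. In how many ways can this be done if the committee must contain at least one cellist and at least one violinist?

175

Unrestricted: C(12,3) = 220 ways to pick any 3 of the 12.
Subtract selections that omit an entire group: no cellists → C(5,3) = 10; no violinists → C(7,3) = 35.
Both groups omitted at once is impossible, so 220 − 45 = 175.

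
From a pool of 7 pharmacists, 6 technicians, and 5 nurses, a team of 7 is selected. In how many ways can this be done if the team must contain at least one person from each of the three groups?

28987

Total 7-person selections from all 18: C(18,7) = 31824.
Selections missing a whole group: no pharmacists → C(11,7) = 330; no technicians → C(12,7) = 792; no nurses → C(13,7) = 1716.
Add back selections omitting two groups (i.e. drawn from a single group): C(7,7) + C(6,7) + C(5,7) = 1.
By inclusion–exclusion: 31824 − 2838 + 1 = 28987.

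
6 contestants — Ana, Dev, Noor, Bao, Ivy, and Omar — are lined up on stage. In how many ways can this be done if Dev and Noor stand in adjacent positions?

240

Place the 4 others and the Dev-Noor pair as 5 objects in a line; the pair has 2 internal arrangements.
So the count is 2·(5)! = 240.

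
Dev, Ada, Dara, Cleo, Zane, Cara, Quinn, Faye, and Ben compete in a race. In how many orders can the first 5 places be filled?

This is an ordered selection of 5 from 9: P(9,5).
That gives 9 × 8 × 7 × 6 × 5 = 15120.

15120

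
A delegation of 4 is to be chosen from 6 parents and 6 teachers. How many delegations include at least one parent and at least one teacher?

465

Unrestricted: C(12,4) = 495 ways to pick any 4 of the 12.
Selections missing a whole group: no parents → C(6,4) = 15; no teachers → C(6,4) = 15.
Both groups omitted at once is impossible, so 495 − 30 = 465.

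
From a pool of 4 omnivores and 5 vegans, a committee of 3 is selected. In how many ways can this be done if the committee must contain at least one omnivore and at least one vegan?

70

Unrestricted: C(9,3) = 84 ways to pick any 3 of the 9.
Subtract selections that omit an entire group: no omnivores → C(5,3) = 10; no vegans → C(4,3) = 4.
Both groups omitted at once is impossible, so 84 − 14 = 70.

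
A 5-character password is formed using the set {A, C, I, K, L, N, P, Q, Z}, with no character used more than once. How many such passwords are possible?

With no repetition, fill the 5 characters in order: 9 choices, then 8, down to 5.
9 × 8 × 7 × 6 × 5 = 15120.

15120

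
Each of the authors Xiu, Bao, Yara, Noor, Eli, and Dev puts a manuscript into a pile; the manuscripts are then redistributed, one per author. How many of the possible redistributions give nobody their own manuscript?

265

Count assignments avoiding every fixed point. For any j of the 6 authors fixed to their own manuscript, the other 6−j can be arranged in (6−j)! ways.
By inclusion–exclusion this is Σ_{j=0}^{6} (−1)^j C(6,j)·(6−j)!.
Computing: 720 − 720 + 360 − 120 + 30 − 6 + 1 = 265.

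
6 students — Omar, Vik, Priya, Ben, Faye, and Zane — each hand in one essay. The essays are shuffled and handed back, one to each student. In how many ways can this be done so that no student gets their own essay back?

265

This is the derangement count D_6: permutations of 6 items with no fixed point.
By inclusion–exclusion this is Σ_{j=0}^{6} (−1)^j C(6,j)·(6−j)!.
Computing: 720 − 720 + 360 − 120 + 30 − 6 + 1 = 265.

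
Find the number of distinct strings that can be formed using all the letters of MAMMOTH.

840

MAMMOTH has 7 letters with M appearing 3 times.
The number of distinct arrangements is 7!/(3!) = 5040/6 = 840.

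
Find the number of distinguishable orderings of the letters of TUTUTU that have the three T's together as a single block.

Treat the 3 copies of T as a single block. The multiset to arrange is then {TTT, U, U, U}, 4 items in all.
That gives (4)!/(3!) = 4 arrangements.

4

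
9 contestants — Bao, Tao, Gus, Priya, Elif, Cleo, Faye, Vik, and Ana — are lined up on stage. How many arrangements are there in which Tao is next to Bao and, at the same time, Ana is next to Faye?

20160

Treat {Tao,Bao} as one block (2 orders) and {Ana,Faye} as another (2 orders).
That leaves 7 units to arrange: 2 × 2 × 7! = 4 × 5040 = 20160.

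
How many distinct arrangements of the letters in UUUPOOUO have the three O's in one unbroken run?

30

Treat the 3 copies of O as a single block. The multiset to arrange is then {OOO, P, U, U, U, U}, 6 items in all.
That gives (6)!/(4!) = 30 arrangements.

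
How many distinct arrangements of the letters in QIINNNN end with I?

With the last slot taken by I, it remains to arrange the other 6 letters (QINNNN).
Those 6 letters have N appearing 4 times, giving (6)!/(4!) = 30.

30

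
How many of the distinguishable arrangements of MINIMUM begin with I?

120

Fix I in the first position and arrange the remaining 6 letters.
Those 6 letters have M appearing 3 times, giving (6)!/(3!) = 120.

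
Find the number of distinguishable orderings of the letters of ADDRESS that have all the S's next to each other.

Treat the 2 copies of S as a single block. The multiset to arrange is then {SS, A, D, D, E, R}, 6 items in all.
That gives (6)!/(2!) = 360 arrangements.

360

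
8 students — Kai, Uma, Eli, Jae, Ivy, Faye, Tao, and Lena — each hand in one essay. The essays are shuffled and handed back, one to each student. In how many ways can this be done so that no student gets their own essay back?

14833

Count assignments avoiding every fixed point. For any j of the 8 students fixed to their own essay, the other 8−j can be arranged in (8−j)! ways.
By inclusion–exclusion this is Σ_{j=0}^{8} (−1)^j C(8,j)·(8−j)!.
Computing: 40320 − 40320 + 20160 − 6720 + 1680 − 336 + 56 − 8 + 1 = 14833.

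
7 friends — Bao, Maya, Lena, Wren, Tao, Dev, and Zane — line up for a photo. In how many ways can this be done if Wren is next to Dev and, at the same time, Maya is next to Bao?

Treat {Wren,Dev} as one block (2 orders) and {Maya,Bao} as another (2 orders).
That leaves 5 units to arrange: 2 × 2 × 5! = 4 × 120 = 480.

480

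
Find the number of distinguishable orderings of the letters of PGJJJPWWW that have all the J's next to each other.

420

Treat the 3 copies of J as a single block. The multiset to arrange is then {JJJ, G, P, P, W, W, W}, 7 items in all.
That gives (7)!/(3!·2!) = 420 arrangements.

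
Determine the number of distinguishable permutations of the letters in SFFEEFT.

SFFEEFT has 7 letters with E appearing twice and F appearing 3 times.
Dividing 7! = 5040 by 3!·2! = 12 for the repeated letters gives 420.

420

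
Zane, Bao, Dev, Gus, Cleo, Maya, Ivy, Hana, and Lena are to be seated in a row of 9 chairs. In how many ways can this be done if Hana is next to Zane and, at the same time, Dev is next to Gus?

Treat {Hana,Zane} as one block (2 orders) and {Dev,Gus} as another (2 orders).
That leaves 7 units to arrange: 2 × 2 × 7! = 4 × 5040 = 20160.

20160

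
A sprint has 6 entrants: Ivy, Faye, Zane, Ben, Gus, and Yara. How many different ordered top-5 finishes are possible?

This is an ordered selection of 5 from 6: P(6,5).
That gives 6 × 5 × 4 × 3 × 2 = 720.

720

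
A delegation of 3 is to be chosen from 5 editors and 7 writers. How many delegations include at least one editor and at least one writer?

Total 3-person selections from all 12: C(12,3) = 220.
Subtract selections that omit an entire group: no editors → C(7,3) = 35; no writers → C(5,3) = 10.
Both groups omitted at once is impossible, so 220 − 45 = 175.

175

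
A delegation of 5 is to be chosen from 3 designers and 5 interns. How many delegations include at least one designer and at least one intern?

Unrestricted: C(8,5) = 56 ways to pick any 5 of the 8.
Subtract selections that omit an entire group: no designers → C(5,5) = 1; no interns → C(3,5) = 0.
Both groups omitted at once is impossible, so 56 − 1 = 55.

55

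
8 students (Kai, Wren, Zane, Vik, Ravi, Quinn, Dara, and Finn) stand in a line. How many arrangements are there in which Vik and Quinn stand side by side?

Treat {Vik, Quinn} as a single unit. There are 7 units to order, and the pair itself can be ordered 2 ways.
That gives 2 × 7! = 2 × 5040 = 10080.

10080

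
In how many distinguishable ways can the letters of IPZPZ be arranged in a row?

Letter multiplicities in IPZPZ: I×1, P×2, Z×2.
Dividing 5! = 120 by 2!·2! = 4 for the repeated letters gives 30.

30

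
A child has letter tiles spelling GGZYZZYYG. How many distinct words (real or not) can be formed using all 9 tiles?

1680

The 9 letters of GGZYZZYYG have repeats: G appearing 3 times, Y appearing 3 times, and Z appearing 3 times.
The number of distinct arrangements is 9!/(3!·3!·3!) = 362880/216 = 1680.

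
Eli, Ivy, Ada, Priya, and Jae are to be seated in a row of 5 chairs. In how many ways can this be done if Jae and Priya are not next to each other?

72

There are 5! = 120 arrangements in all. If Jae and Priya are adjacent, merging them into one block gives 2·(4)! = 48 arrangements.
Complementary counting: 120 − 48 = 72.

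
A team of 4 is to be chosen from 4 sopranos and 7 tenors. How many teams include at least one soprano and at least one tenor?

294

With no constraint there are C(11,4) = 330 possible selections.
Subtract selections that omit an entire group: no sopranos → C(7,4) = 35; no tenors → C(4,4) = 1.
Both groups omitted at once is impossible, so 330 − 36 = 294.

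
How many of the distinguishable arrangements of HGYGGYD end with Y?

With the last slot taken by Y, it remains to arrange the other 6 letters (HGGGYD).
Those 6 letters have G appearing 3 times, giving (6)!/(3!) = 120.

120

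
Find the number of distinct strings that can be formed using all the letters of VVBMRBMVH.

15120

The 9 letters of VVBMRBMVH have repeats: B appearing twice, M appearing twice, and V appearing 3 times.
So there are 9! / (3!·2!·2!) = 15120 distinguishable arrangements.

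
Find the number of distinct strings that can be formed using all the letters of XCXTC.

30

The 5 letters of XCXTC have repeats: C appearing twice and X appearing twice.
The number of distinct arrangements is 5!/(2!·2!) = 120/4 = 30.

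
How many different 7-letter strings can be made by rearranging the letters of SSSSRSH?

The 7 letters of SSSSRSH have repeats: S appearing 5 times.
Dividing 7! = 5040 by 5! = 120 for the repeated letters gives 42.

42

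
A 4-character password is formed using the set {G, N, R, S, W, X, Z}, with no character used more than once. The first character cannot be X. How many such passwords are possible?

720

The first character has 7−1 = 6 choices (anything except X).
The remaining 3 characters are filled from the other 6 symbols without repetition: 6 × 5 × 4 = 120.
Total: 6 × 120 = 720.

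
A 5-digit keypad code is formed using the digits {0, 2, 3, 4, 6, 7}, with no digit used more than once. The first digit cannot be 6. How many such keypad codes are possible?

600

The first digit has 6−1 = 5 choices (anything except 6).
The remaining 4 digits are filled from the other 5 symbols without repetition: 5 × 4 × 3 × 2 = 120.
Total: 5 × 120 = 600.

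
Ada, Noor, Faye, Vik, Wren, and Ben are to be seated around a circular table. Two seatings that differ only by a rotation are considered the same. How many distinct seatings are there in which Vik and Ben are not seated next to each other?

72

Without the restriction there are (5)! = 120 seatings.
Those with Vik next to Ben: fuse the pair into one unit and seat 5 units around a circle — 2·(4)! = 48.
Subtracting, 120 − 48 = 72.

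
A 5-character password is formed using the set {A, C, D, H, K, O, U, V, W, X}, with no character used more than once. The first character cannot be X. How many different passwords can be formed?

The first character has 10−1 = 9 choices (anything except X).
The remaining 4 characters are filled from the other 9 symbols without repetition: 9 × 8 × 7 × 6 = 3024.
Total: 9 × 3024 = 27216.

27216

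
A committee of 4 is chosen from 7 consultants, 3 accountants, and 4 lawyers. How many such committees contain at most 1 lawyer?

Split by how many lawyers are chosen (0 through 1).
Sum: C(4,0)·C(10,4) + C(4,1)·C(10,3) = 210 + 480 = 690.

690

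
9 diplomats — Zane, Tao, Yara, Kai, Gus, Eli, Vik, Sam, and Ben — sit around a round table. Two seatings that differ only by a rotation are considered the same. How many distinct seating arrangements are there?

Seat Zane anywhere (absorbing the rotational symmetry), then permute the other 8: (8)! = 40320.

40320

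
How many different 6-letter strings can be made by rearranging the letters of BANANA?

60

Letter multiplicities in BANANA: A×3, B×1, N×2.
So there are 6! / (3!·2!) = 60 distinguishable arrangements.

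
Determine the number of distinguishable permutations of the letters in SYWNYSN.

630

SYWNYSN has 7 letters with N appearing twice, S appearing twice, and Y appearing twice.
The number of distinct arrangements is 7!/(2!·2!·2!) = 5040/8 = 630.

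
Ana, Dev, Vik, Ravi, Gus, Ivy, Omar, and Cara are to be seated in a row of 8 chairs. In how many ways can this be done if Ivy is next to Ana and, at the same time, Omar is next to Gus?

Treat {Ivy,Ana} as one block (2 orders) and {Omar,Gus} as another (2 orders).
That leaves 6 units to arrange: 2 × 2 × 6! = 4 × 720 = 2880.

2880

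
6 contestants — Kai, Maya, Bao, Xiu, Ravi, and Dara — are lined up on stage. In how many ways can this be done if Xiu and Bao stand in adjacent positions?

Treat {Xiu, Bao} as a single unit. There are 5 units to order, and the pair itself can be ordered 2 ways.
That gives 2 × 5! = 2 × 120 = 240.

240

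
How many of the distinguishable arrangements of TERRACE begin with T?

Fix T in the first position and arrange the remaining 6 letters.
Those 6 letters have E appearing twice and R appearing twice, giving (6)!/(2!·2!) = 180.

180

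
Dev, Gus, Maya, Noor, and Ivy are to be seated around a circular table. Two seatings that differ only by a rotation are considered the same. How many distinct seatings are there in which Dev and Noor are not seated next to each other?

Without the restriction there are (4)! = 24 seatings.
Seatings with Dev beside Noor: treat them as a block with 2 internal orders, giving 2 × (3)! = 12.
Subtracting, 24 − 12 = 12.

12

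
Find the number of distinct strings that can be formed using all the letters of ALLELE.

60

The 6 letters of ALLELE have repeats: E appearing twice and L appearing 3 times.
So there are 6! / (3!·2!) = 60 distinguishable arrangements.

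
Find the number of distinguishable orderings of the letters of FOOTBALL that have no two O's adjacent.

7560

Total arrangements of FOOTBALL: 8!/(2!·2!) = 10080.
Arrangements with the O's together: treat OO as one letter, giving (7)!/(2!) = 2520.
Subtracting, 10080 − 2520 = 7560 arrangements keep the O's apart.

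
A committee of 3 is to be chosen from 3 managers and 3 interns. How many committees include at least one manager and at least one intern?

Total 3-person selections from all 6: C(6,3) = 20.
Subtract selections that omit an entire group: no managers → C(3,3) = 1; no interns → C(3,3) = 1.
Both groups omitted at once is impossible, so 20 − 2 = 18.

18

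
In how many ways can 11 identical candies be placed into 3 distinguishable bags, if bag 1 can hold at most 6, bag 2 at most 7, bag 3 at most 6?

By stars and bars, unrestricted non-negative solutions to x_1+…+x_3 = 11 number C(11+2,2) = 78.
Subtract solutions that violate a single cap (substitute x_i' = x_i − (cap_i+1)): x_1 ≥ 7 gives C(6,2) = 15; x_2 ≥ 8 gives C(5,2) = 10; x_3 ≥ 7 gives C(6,2) = 15. Together 40.
No two caps can be exceeded simultaneously, so the pair terms are all 0.
By inclusion–exclusion the count is 78 − 40 + 0 = 38.

38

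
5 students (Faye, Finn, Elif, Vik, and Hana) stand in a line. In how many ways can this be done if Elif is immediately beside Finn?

Glue Elif and Finn into one block (2 internal orders), leaving 4 units to arrange in a row.
So the count is 2·(4)! = 48.

48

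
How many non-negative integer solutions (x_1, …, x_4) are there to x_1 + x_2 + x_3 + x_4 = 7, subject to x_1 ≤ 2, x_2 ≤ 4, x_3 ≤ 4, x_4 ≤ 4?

Without the upper bounds there are C(10,3) = 120 ways to split 7 among 4 variables.
Subtract solutions that violate a single cap (substitute x_i' = x_i − (cap_i+1)): x_1 ≥ 3 gives C(7,3) = 35; x_2 ≥ 5 gives C(5,3) = 10; x_3 ≥ 5 gives C(5,3) = 10; x_4 ≥ 5 gives C(5,3) = 10. Together 65.
No two caps can be exceeded simultaneously, so the pair terms are all 0.
By inclusion–exclusion the count is 120 − 65 + 0 = 55.

55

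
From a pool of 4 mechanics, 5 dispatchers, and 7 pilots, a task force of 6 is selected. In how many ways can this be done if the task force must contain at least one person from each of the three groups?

6545

Unrestricted: C(16,6) = 8008 ways to pick any 6 of the 16.
Selections missing a whole group: no mechanics → C(12,6) = 924; no dispatchers → C(11,6) = 462; no pilots → C(9,6) = 84.
Add back selections omitting two groups (i.e. drawn from a single group): C(4,6) + C(5,6) + C(7,6) = 7.
By inclusion–exclusion: 8008 − 1470 + 7 = 6545.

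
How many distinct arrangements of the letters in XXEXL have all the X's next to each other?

6

Treat the 3 copies of X as a single block. The multiset to arrange is then {XXX, E, L}, 3 items in all.
All 3 items are distinct, so there are (3)! = 6 arrangements.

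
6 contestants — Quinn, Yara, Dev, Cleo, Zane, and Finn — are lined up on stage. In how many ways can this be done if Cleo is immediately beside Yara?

240

Treat {Cleo, Yara} as a single unit. There are 5 units to order, and the pair itself can be ordered 2 ways.
That gives 2 × 5! = 2 × 120 = 240.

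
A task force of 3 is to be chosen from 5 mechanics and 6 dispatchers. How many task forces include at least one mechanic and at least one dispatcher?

Unrestricted: C(11,3) = 165 ways to pick any 3 of the 11.
Selections missing a whole group: no mechanics → C(6,3) = 20; no dispatchers → C(5,3) = 10.
Both groups omitted at once is impossible, so 165 − 30 = 135.

135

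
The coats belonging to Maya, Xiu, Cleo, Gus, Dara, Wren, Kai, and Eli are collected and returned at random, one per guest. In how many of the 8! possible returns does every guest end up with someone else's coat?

14833

Count assignments avoiding every fixed point. For any j of the 8 guests fixed to their own coat, the other 8−j can be arranged in (8−j)! ways.
By inclusion–exclusion this is Σ_{j=0}^{8} (−1)^j C(8,j)·(8−j)!.
Computing: 40320 − 40320 + 20160 − 6720 + 1680 − 336 + 56 − 8 + 1 = 14833.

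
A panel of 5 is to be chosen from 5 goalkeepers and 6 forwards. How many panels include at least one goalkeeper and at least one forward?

455

With no constraint there are C(11,5) = 462 possible selections.
Selections missing a whole group: no goalkeepers → C(6,5) = 6; no forwards → C(5,5) = 1.
Both groups omitted at once is impossible, so 462 − 7 = 455.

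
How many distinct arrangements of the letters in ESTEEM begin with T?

With the first slot taken by T, it remains to arrange the other 5 letters (ESEEM).
Those 5 letters have E appearing 3 times, giving (5)!/(3!) = 20.

20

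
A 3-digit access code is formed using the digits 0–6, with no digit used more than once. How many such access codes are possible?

210

Choose and order 3 of the 7 symbols: the first digit has 7 options, the next 6, then 5.
That product is 7 × 6 × 5 = 210.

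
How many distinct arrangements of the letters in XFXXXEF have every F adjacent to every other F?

30

Treat the 2 copies of F as a single block. The multiset to arrange is then {FF, E, X, X, X, X}, 6 items in all.
That gives (6)!/(4!) = 30 arrangements.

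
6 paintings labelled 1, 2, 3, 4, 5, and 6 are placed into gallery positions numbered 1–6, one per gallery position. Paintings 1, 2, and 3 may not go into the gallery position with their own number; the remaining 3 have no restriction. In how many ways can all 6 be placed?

426

Let Aᵢ (for i ∈ {1, 2, 3}) be the placements that put painting i in its forbidden gallery position. Any j of these fix j positions, leaving (6−j)! ways to fill the rest, and there are C(3,j) ways to pick which j.
By inclusion–exclusion, the number of valid placements is Σ_{j=0}^{3} (−1)^j C(3,j)·(6−j)!.
Computing: 720 − 360 + 72 − 6 = 426.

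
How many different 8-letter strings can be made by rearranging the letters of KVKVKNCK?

840

Letter multiplicities in KVKVKNCK: C×1, K×4, N×1, V×2.
The number of distinct arrangements is 8!/(4!·2!) = 40320/48 = 840.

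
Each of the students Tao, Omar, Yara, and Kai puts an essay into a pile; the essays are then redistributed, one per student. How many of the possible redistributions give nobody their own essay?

9

This is the derangement count D_4: permutations of 4 items with no fixed point.
By inclusion–exclusion this is Σ_{j=0}^{4} (−1)^j C(4,j)·(4−j)!.
Computing: 24 − 24 + 12 − 4 + 1 = 9.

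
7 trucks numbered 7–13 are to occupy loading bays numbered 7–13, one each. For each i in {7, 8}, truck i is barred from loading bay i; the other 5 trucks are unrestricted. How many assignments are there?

Let Aᵢ (for i ∈ {7, 8}) be the placements that put truck i in its forbidden loading bay. Any j of these fix j positions, leaving (7−j)! ways to fill the rest, and there are C(2,j) ways to pick which j.
By inclusion–exclusion, the number of valid placements is Σ_{j=0}^{2} (−1)^j C(2,j)·(7−j)!.
Computing: 5040 − 1440 + 120 = 3720.

3720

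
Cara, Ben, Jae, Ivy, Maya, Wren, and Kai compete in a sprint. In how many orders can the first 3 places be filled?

This is an ordered selection of 3 from 7: P(7,3).
That gives 7 × 6 × 5 = 210.

210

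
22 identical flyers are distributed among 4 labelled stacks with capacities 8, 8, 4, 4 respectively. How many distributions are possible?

10

By stars and bars, unrestricted non-negative solutions to x_1+…+x_4 = 22 number C(22+3,3) = 2300.
Subtract solutions that violate a single cap (substitute x_i' = x_i − (cap_i+1)): x_1 ≥ 9 gives C(16,3) = 560; x_2 ≥ 9 gives C(16,3) = 560; x_3 ≥ 5 gives C(20,3) = 1140; x_4 ≥ 5 gives C(20,3) = 1140. Together 3400.
Add back pairs where two caps are both exceeded: 35 + 165 + 165 + 165 + 165 + 455 = 1150.
Subtract triples: 0 + 0 + 20 + 20 = 40.
By inclusion–exclusion the count is 2300 − 3400 + 1150 − 40 = 10.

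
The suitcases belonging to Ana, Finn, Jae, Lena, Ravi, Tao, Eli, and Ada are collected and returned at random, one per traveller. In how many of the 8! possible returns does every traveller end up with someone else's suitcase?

Let Aᵢ be the assignments in which traveller i gets their own suitcase. We want the size of the complement of A₁∪…∪A_8.
By inclusion–exclusion this is Σ_{j=0}^{8} (−1)^j C(8,j)·(8−j)!.
Computing: 40320 − 40320 + 20160 − 6720 + 1680 − 336 + 56 − 8 + 1 = 14833.

14833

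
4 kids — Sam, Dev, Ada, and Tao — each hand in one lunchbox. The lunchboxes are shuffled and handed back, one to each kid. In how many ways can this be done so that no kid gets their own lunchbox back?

9

This is the derangement count D_4: permutations of 4 items with no fixed point.
By inclusion–exclusion this is Σ_{j=0}^{4} (−1)^j C(4,j)·(4−j)!.
Computing: 24 − 24 + 12 − 4 + 1 = 9.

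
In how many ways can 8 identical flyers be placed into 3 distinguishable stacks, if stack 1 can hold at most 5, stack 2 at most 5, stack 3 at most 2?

12

By stars and bars, unrestricted non-negative solutions to x_1+…+x_3 = 8 number C(8+2,2) = 45.
Subtract solutions that violate a single cap (substitute x_i' = x_i − (cap_i+1)): x_1 ≥ 6 gives C(4,2) = 6; x_2 ≥ 6 gives C(4,2) = 6; x_3 ≥ 3 gives C(7,2) = 21. Together 33.
No two caps can be exceeded simultaneously, so the pair terms are all 0.
By inclusion–exclusion the count is 45 − 33 + 0 = 12.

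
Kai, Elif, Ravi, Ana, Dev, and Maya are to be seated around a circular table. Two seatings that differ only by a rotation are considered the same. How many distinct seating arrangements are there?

120

Seat Kai anywhere (absorbing the rotational symmetry), then permute the other 5: (5)! = 120.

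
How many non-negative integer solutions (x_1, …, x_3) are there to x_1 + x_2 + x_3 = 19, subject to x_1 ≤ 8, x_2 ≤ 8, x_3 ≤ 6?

10

Without the upper bounds there are C(21,2) = 210 ways to split 19 among 3 variables.
Subtract solutions that violate a single cap (substitute x_i' = x_i − (cap_i+1)): x_1 ≥ 9 gives C(12,2) = 66; x_2 ≥ 9 gives C(12,2) = 66; x_3 ≥ 7 gives C(14,2) = 91. Together 223.
Add back pairs where two caps are both exceeded: 3 + 10 + 10 = 23.
By inclusion–exclusion the count is 210 − 223 + 23 = 10.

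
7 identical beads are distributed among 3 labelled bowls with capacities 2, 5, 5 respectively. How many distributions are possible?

15

Ignoring the caps, the number of non-negative solutions to x_1+…+x_3 = 7 is C(9,2) = 36.
Subtract solutions that violate a single cap (substitute x_i' = x_i − (cap_i+1)): x_1 ≥ 3 gives C(6,2) = 15; x_2 ≥ 6 gives C(3,2) = 3; x_3 ≥ 6 gives C(3,2) = 3. Together 21.
No two caps can be exceeded simultaneously, so the pair terms are all 0.
By inclusion–exclusion the count is 36 − 21 + 0 = 15.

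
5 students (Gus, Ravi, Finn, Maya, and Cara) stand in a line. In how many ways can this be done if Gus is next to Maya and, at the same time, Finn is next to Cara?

Treat {Gus,Maya} as one block (2 orders) and {Finn,Cara} as another (2 orders).
That leaves 3 units to arrange: 2 × 2 × 3! = 4 × 6 = 24.

24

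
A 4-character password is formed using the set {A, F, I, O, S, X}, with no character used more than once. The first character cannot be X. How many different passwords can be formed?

300

The first character has 6−1 = 5 choices (anything except X).
The remaining 3 characters are filled from the other 5 symbols without repetition: 5 × 4 × 3 = 60.
Total: 5 × 60 = 300.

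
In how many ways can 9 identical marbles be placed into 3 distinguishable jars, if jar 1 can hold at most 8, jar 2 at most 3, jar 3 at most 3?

Without the upper bounds there are C(11,2) = 55 ways to split 9 among 3 jars.
Subtract solutions that violate a single cap (substitute x_i' = x_i − (cap_i+1)): x_1 ≥ 9 gives C(2,2) = 1; x_2 ≥ 4 gives C(7,2) = 21; x_3 ≥ 4 gives C(7,2) = 21. Together 43.
Add back pairs where two caps are both exceeded: 0 + 0 + 3 = 3.
By inclusion–exclusion the count is 55 − 43 + 3 = 15.

15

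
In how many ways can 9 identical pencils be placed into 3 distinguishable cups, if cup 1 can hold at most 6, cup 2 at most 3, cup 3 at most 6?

22

Ignoring the caps, the number of non-negative solutions to x_1+…+x_3 = 9 is C(11,2) = 55.
Subtract solutions that violate a single cap (substitute x_i' = x_i − (cap_i+1)): x_1 ≥ 7 gives C(4,2) = 6; x_2 ≥ 4 gives C(7,2) = 21; x_3 ≥ 7 gives C(4,2) = 6. Together 33.
No two caps can be exceeded simultaneously, so the pair terms are all 0.
By inclusion–exclusion the count is 55 − 33 + 0 = 22.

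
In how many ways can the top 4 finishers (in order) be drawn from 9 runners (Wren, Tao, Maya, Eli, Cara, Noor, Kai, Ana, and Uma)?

There are 9 choices for 1st place, 8 for 2nd, and so on down to 6 for position 4.
That gives 9 × 8 × 7 × 6 = 3024.

3024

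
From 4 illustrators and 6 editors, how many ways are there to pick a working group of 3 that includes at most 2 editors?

100

Split by how many editors are chosen (0 through 2).
Sum: C(6,0)·C(4,3) + C(6,1)·C(4,2) + C(6,2)·C(4,1) = 4 + 36 + 60 = 100.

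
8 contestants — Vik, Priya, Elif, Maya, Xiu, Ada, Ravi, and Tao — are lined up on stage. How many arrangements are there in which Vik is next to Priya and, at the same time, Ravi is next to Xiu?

2880

Treat {Vik,Priya} as one block (2 orders) and {Ravi,Xiu} as another (2 orders).
That leaves 6 units to arrange: 2 × 2 × 6! = 4 × 720 = 2880.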